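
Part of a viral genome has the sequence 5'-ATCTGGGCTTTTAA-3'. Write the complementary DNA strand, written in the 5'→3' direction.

5'-TTAAAAGCCCAGAT-3'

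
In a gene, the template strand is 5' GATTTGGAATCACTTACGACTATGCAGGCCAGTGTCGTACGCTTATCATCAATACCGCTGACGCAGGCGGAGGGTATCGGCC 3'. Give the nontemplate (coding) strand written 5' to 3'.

The coding strand is complementary and antiparallel to the template: take the complement (A↔T, G↔C) and reverse.

5′-GGCCGATACCCTCCGCCTGCGTCAGCGGTATTGATGATAAGCGTACGACACTGGCCTGCATAGTCGTAAGTGATTCCAAATC-3′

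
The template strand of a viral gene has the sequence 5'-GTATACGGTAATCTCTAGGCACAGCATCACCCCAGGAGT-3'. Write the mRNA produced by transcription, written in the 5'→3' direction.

The mRNA has the sequence of the coding strand (reverse complement of the template) with T→U. Reverse complement of GTATACGGTAATCTCTAGGCACAGCATCACCCCAGGAGT is ACTCCTGGGGTGATGCTGTGCCTAGAGATTACCGTATAC; then T→U.

5'-ACUCCUGGGGUGAUGCUGUGCCUAGAGAUUACCGUAUAC-3'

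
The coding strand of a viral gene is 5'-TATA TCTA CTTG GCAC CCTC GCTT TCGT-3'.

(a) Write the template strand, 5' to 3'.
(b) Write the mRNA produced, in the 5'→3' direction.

(a) 5′-ACGAAAGCGAGGGTGCCAAGTAGATATA-3′
(b) 5′-UAUAUCUACUUGGCACCCUCGCUUUCGU-3′

(a) The template strand is the reverse complement of the coding strand: complement ATATAGATGAACCGTGGGAGCGAAAGCA, then reverse.
(b) mRNA matches the coding strand with T→U.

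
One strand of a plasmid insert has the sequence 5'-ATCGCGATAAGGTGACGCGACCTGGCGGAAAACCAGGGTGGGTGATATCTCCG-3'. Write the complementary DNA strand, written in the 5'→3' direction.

Pairing A↔T and G↔C gives TAGCGCTATTCCACTGCGCTGGACCGCCTTTTGGTCCCACCCACTATAGAGGC, running 3'→5'. Reverse for the 5'→3' convention.

5'-CGGAGATATCACCCACCCTGGTTTTCCGCCAGGTCGCGTCACCTTATCGCGAT-3'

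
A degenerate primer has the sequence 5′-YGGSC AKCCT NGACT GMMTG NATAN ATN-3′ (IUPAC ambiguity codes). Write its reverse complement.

Standard pairs A↔T, G↔C; ambiguity codes pair Y↔R, M↔K, S↔S, N↔N. Complement (RCCSGTMGGANCTGACKKACNTATNTAN), then reverse for 5'→3'.

5'-NATNTATNCAKKCAGTCNAGGMTGSCCR-3'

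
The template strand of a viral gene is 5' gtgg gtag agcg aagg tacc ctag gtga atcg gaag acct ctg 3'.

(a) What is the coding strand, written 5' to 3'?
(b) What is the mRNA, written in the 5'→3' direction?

(a) 5'-CAGAGGTCTTCCGATTCACCTAGGGTACCTTCGCTCTACCCAC-3'
(b) 5'-CAGAGGUCUUCCGAUUCACCUAGGGUACCUUCGCUCUACCCAC-3'

(a) The coding strand is the reverse complement of the template: complement CACCCATCTCGCTTCCATGGGATCCACTTAGCCTTCTGGAGAC, then reverse.
(b) mRNA has the coding-strand sequence with T→U.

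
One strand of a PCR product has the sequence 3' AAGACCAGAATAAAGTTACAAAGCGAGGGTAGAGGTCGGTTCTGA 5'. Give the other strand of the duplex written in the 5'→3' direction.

The strand is given 3'→5', so its complement runs 5'→3' in the same left-to-right order: pair each base A↔T, G↔C.

5'-TTCTGGTCTTATTTCAATGTTTCGCTCCCATCTCCAGCCAAGACT-3'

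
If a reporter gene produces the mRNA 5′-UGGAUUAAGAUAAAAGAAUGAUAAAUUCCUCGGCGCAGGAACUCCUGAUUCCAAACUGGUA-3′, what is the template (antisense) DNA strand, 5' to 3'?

Replace U with T to get the coding DNA strand: TGGATTAAGATAAAAGAATGATAAATTCCTCGGCGCAGGAACTCCTGATTCCAAACTGGTA. The template strand is its reverse complement (complement ACCTAATTCTATTTTCTTACTATTTAAGGAGCCGCGTCCTTGAGGACTAAGGTTTGACCAT, then reverse).

5'-TACCAGTTTGGAATCAGGAGTTCCTGCGCCGAGGAATTTATCATTCTTTTATCTTAATCCA-3'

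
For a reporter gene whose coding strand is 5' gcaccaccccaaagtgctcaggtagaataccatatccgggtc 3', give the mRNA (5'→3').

5'-GCACCACCCCAAAGUGCUCAGGUAGAAUACCAUAUCCGGGUC-3'

The mRNA is synthesized from the template strand, so it matches the coding strand with T replaced by U.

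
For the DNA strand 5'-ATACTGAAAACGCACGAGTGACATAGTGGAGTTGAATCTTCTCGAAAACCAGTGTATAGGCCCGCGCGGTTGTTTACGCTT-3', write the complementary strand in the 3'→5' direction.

3'-TATGACTTTTGCGTGCTCACTGTATCACCTCAACTTAGAAGAGCTTTTGGTCACATATCCGGGCGCGCCAACAAATGCGAA-5'

Base-pairing A↔T, G↔C gives the complement. The complementary strand is antiparallel, so paired with a 5'→3' strand it runs 3'→5'.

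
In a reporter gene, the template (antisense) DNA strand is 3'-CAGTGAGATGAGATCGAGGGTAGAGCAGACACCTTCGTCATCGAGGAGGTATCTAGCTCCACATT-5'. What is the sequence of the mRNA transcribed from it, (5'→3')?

5'-GUCACUCUACUCUAGCUCCCAUCUCGUCUGUGGAAGCAGUAGCUCCUCCAUAGAUCGAGGUGUAA-3'

Reading the template 3'→5' as shown, RNA polymerase pairs each base (A→U, T→A, G↔C) to build mRNA 5'→3' directly.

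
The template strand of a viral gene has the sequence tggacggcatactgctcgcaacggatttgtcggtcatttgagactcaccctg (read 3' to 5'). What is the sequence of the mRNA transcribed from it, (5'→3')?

Reading the template 3'→5' as shown, RNA polymerase pairs each base (A→U, T→A, G↔C) to build mRNA 5'→3' directly.

5′-ACCUGCCGUAUGACGAGCGUUGCCUAAACAGCCAGUAAACUCUGAGUGGGAC-3′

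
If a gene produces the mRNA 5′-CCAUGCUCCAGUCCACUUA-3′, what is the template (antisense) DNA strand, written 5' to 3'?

5'-TAAGTGGACTGGAGCATGG-3'

Replace U with T to get the coding DNA strand: CCATGCTCCAGTCCACTTA. The template strand is its reverse complement (complement GGTACGAGGTCAGGTGAAT, then reverse).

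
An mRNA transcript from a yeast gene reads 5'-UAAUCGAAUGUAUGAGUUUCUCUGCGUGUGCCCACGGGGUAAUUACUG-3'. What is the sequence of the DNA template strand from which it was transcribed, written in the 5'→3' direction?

Replace U with T to get the coding DNA strand: TAATCGAATGTATGAGTTTCTCTGCGTGTGCCCACGGGGTAATTACTG. The template strand is its reverse complement (complement ATTAGCTTACATACTCAAAGAGACGCACACGGGTGCCCCATTAATGAC, then reverse).

5'-CAGTAATTACCCCGTGGGCACACGCAGAGAAACTCATACATTCGATTA-3'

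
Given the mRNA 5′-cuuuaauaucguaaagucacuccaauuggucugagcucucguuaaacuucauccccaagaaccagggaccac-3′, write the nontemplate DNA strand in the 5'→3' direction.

5'-CTTTAATATCGTAAAGTCACTCCAATTGGTCTGAGCTCTCGTTAAACTTCATCCCCAAGAACCAGGGACCAC-3'

The coding DNA strand has the same 5'→3' sequence as the mRNA with U replaced by T.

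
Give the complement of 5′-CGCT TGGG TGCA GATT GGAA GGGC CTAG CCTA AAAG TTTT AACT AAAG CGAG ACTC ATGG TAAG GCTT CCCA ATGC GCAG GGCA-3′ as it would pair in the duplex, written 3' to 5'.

Base-pairing A↔T, G↔C gives the complement. The complementary strand is antiparallel, so paired with a 5'→3' strand it runs 3'→5'.

3'-GCGAACCCACGTCTAACCTTCCCGGATCGGATTTTCAAAATTGATTTCGCTCTGAGTACCATTCCGAAGGGTTACGCGTCCCGT-5'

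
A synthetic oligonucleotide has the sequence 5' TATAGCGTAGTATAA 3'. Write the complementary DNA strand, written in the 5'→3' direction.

Pairing A↔T and G↔C gives ATATCGCATCATATT, running 3'→5'. Reverse for the 5'→3' convention.

5′-TTATACTACGCTATA-3′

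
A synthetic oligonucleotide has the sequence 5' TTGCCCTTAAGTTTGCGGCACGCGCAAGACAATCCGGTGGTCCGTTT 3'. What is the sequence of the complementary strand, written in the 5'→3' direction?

5'-AAACGGACCACCGGATTGTCTTGCGCGTGCCGCAAACTTAAGGGCAA-3'

The complement of TTGCCCTTAAGTTTGCGGCACGCGCAAGACAATCCGGTGGTCCGTTT is AACGGGAATTCAAACGCCGTGCGCGTTCTGTTAGGCCACCAGGCAAA (A↔T, G↔C). DNA strands are antiparallel, so the complementary strand runs 3'→5'; reversing gives the 5'→3' form.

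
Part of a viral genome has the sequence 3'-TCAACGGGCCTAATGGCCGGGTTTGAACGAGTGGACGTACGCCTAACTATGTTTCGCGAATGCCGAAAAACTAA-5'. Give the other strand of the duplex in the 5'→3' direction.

5'-AGTTGCCCGGATTACCGGCCCAAACTTGCTCACCTGCATGCGGATTGATACAAAGCGCTTACGGCTTTTTGATT-3'

The strand is given 3'→5', so its complement runs 5'→3' in the same left-to-right order: pair each base A↔T, G↔C.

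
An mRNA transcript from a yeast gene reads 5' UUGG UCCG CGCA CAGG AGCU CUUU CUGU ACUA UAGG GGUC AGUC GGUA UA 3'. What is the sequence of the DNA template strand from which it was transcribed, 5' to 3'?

5'-TATACCGACTGACCCCTATAGTACAGAAAGAGCTCCTGTGCGCGGACCAA-3'

Replace U with T to get the coding DNA strand: TTGGTCCGCGCACAGGAGCTCTTTCTGTACTATAGGGGTCAGTCGGTATA. The template strand is its reverse complement (complement AACCAGGCGCGTGTCCTCGAGAAAGACATGATATCCCCAGTCAGCCATAT, then reverse).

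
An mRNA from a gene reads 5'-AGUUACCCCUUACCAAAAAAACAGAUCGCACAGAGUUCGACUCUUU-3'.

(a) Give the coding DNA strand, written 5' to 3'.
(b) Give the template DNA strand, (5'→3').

(a) 5'-AGTTACCCCTTACCAAAAAAACAGATCGCACAGAGTTCGACTCTTT-3'
(b) 5'-AAAGAGTCGAACTCTGTGCGATCTGTTTTTTTGGTAAGGGGTAACT-3'

(a) The coding strand matches the mRNA with U→T.
(b) The template strand is the reverse complement of the coding strand.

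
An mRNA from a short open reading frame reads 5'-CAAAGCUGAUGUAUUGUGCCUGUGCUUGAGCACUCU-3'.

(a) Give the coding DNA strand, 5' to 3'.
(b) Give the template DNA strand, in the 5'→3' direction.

(a) 5'-CAAAGCTGATGTATTGTGCCTGTGCTTGAGCACTCT-3'
(b) 5'-AGAGTGCTCAAGCACAGGCACAATACATCAGCTTTG-3'

(a) The coding strand matches the mRNA with U→T.
(b) The template strand is the reverse complement of the coding strand.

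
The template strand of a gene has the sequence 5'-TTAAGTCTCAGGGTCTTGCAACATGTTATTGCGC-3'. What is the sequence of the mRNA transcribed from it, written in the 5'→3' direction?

5'-GCGCAAUAACAUGUUGCAAGACCCUGAGACUUAA-3'

RNA polymerase reads the template 3'→5' and synthesizes mRNA 5'→3' by base-pairing (A→U, T→A, G↔C). The complement of the template is AATTCAGAGTCCCAGAACGTTGTACAATAACGCG; antiparallel, so 5'→3' the coding strand is GCGCAATAACATGTTGCAAGACCCTGAGACTTAA. Replace T with U for the mRNA.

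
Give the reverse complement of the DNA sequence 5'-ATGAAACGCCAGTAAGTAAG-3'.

Complement each base (A↔T, G↔C): TACTTTGCGGTCATTCATTC. Then reverse.

5'-CTTACTTACTGGCGTTTCAT-3'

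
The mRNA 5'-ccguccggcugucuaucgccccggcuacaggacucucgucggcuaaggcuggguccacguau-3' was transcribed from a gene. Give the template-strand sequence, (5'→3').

Replace U with T to get the coding DNA strand: CCGTCCGGCTGTCTATCGCCCCGGCTACAGGACTCTCGTCGGCTAAGGCTGGGTCCACGTAT. The template strand is its reverse complement (complement GGCAGGCCGACAGATAGCGGGGCCGATGTCCTGAGAGCAGCCGATTCCGACCCAGGTGCATA, then reverse).

5′-ATACGTGGACCCAGCCTTAGCCGACGAGAGTCCTGTAGCCGGGGCGATAGACAGCCGGACGG-3′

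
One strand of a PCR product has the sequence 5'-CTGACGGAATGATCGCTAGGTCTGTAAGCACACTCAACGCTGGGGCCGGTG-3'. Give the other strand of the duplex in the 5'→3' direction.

5'-CACCGGCCCCAGCGTTGAGTGTGCTTACAGACCTAGCGATCATTCCGTCAG-3'

Pairing A↔T and G↔C gives GACTGCCTTACTAGCGATCCAGACATTCGTGTGAGTTGCGACCCCGGCCAC, running 3'→5'. Reverse for the 5'→3' convention.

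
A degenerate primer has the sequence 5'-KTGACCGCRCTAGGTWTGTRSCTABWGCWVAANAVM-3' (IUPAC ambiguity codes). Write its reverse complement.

Standard pairs A↔T, G↔C; ambiguity codes pair R↔Y, M↔K, W↔W, S↔S, B↔V, N↔N. Complement (MACTGGCGYGATCCAWACAYSGATVWCGWBTTNTBK), then reverse for 5'→3'.

5'-KBTNTTBWGCWVTAGSYACAWACCTAGYGCGGTCAM-3'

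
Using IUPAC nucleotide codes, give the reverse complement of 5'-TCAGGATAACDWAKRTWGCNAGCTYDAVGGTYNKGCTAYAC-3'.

Standard pairs A↔T, G↔C; ambiguity codes pair R↔Y, K↔M, W↔W, D↔H, V↔B, N↔N. Complement (AGTCCTATTGHWTMYAWCGNTCGARHTBCCARNMCGATRTG), then reverse for 5'→3'.

5'-GTRTAGCMNRACCBTHRAGCTNGCWAYMTWHGTTATCCTGA-3'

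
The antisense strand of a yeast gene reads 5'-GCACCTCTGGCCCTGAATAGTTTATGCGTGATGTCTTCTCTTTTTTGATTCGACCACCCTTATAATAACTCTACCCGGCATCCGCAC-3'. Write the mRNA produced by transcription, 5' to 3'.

5'-GUGCGGAUGCCGGGUAGAGUUAUUAUAAGGGUGGUCGAAUCAAAAAAGAGAAGACAUCACGCAUAAACUAUUCAGGGCCAGAGGUGC-3'

RNA polymerase reads the template 3'→5' and synthesizes mRNA 5'→3' by base-pairing (A→U, T→A, G↔C). The complement of the template is CGTGGAGACCGGGACTTATCAAATACGCACTACAGAAGAGAAAAAACTAAGCTGGTGGGAATATTATTGAGATGGGCCGTAGGCGTG; antiparallel, so 5'→3' the coding strand is GTGCGGATGCCGGGTAGAGTTATTATAAGGGTGGTCGAATCAAAAAAGAGAAGACATCACGCATAAACTATTCAGGGCCAGAGGTGC. Replace T with U for the mRNA.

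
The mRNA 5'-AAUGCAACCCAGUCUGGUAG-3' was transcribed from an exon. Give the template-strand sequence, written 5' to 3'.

Replace U with T to get the coding DNA strand: AATGCAACCCAGTCTGGTAG. The template strand is its reverse complement (complement TTACGTTGGGTCAGACCATC, then reverse).

5'-CTACCAGACTGGGTTGCATT-3'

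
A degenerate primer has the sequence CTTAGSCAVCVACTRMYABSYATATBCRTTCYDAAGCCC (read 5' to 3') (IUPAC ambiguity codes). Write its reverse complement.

5′-GGGCTTHRGAAYGVATATRSVTRKYAGTBGBTGSCTAAG-3′

Standard pairs A↔T, G↔C; ambiguity codes pair R↔Y, M↔K, S↔S, B↔V, D↔H. Complement (GAATCSGTBGBTGAYKRTVSRTATAVGYAAGRHTTCGGG), then reverse for 5'→3'.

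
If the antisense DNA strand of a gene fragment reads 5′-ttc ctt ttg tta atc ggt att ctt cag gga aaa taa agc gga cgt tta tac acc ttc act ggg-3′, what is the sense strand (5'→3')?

The coding strand is complementary and antiparallel to the template: take the complement (A↔T, G↔C) and reverse.

5'-CCCAGTGAAGGTGTATAAACGTCCGCTTTATTTTCCCTGAAGAATACCGATTAACAAAAGGAA-3'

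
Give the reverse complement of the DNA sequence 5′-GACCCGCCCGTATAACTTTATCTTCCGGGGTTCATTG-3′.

5'-CAATGAACCCCGGAAGATAAAGTTATACGGGCGGGTC-3'

Reading the sequence 3'→5' and pairing each base (A↔T, G↔C) gives the reverse complement directly.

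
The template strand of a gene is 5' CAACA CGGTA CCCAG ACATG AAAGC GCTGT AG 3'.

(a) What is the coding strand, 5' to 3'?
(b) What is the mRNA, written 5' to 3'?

(a) 5′-CTACAGCGCTTTCATGTCTGGGTACCGTGTTG-3′
(b) 5′-CUACAGCGCUUUCAUGUCUGGGUACCGUGUUG-3′

(a) The coding strand is the reverse complement of the template: complement GTTGTGCCATGGGTCTGTACTTTCGCGACATC, then reverse.
(b) mRNA has the coding-strand sequence with T→U.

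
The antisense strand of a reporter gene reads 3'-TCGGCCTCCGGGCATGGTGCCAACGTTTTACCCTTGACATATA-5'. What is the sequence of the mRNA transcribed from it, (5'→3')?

Reading the template 3'→5' as shown, RNA polymerase pairs each base (A→U, T→A, G↔C) to build mRNA 5'→3' directly.

5′-AGCCGGAGGCCCGUACCACGGUUGCAAAAUGGGAACUGUAUAU-3′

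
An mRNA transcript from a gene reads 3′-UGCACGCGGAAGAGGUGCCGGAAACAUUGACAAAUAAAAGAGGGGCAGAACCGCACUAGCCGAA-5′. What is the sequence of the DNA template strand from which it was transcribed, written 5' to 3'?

5′-ACGTGCGCCTTCTCCACGGCCTTTGTAACTGTTTATTTTCTCCCCGTCTTGGCGTGATCGGCTT-3′

Written 5'→3' the mRNA is AAGCCGAUCACGCCAAGACGGGGAGAAAAUAAACAGUUACAAAGGCCGUGGAGAAGGCGCACGU, so the coding DNA strand is AAGCCGATCACGCCAAGACGGGGAGAAAATAAACAGTTACAAAGGCCGTGGAGAAGGCGCACGT. The template is its reverse complement.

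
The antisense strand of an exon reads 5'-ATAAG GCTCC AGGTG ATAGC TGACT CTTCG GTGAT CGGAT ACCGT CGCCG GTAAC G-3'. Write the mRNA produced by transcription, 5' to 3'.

5'-CGUUACCGGCGACGGUAUCCGAUCACCGAAGAGUCAGCUAUCACCUGGAGCCUUAU-3'

RNA polymerase reads the template 3'→5' and synthesizes mRNA 5'→3' by base-pairing (A→U, T→A, G↔C). The complement of the template is TATTCCGAGGTCCACTATCGACTGAGAAGCCACTAGCCTATGGCAGCGGCCATTGC; antiparallel, so 5'→3' the coding strand is CGTTACCGGCGACGGTATCCGATCACCGAAGAGTCAGCTATCACCTGGAGCCTTAT. Replace T with U for the mRNA.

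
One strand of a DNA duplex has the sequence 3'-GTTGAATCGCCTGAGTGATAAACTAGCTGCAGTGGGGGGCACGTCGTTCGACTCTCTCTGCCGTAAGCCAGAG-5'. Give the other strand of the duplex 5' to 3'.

The strand is given 3'→5', so its complement runs 5'→3' in the same left-to-right order: pair each base A↔T, G↔C.

5'-CAACTTAGCGGACTCACTATTTGATCGACGTCACCCCCCGTGCAGCAAGCTGAGAGAGACGGCATTCGGTCTC-3'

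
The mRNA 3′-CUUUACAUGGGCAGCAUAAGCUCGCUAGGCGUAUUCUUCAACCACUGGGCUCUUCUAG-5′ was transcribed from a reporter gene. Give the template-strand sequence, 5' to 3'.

5'-GAAATGTACCCGTCGTATTCGAGCGATCCGCATAAGAAGTTGGTGACCCGAGAAGATC-3'

Written 5'→3' the mRNA is GAUCUUCUCGGGUCACCAACUUCUUAUGCGGAUCGCUCGAAUACGACGGGUACAUUUC, so the coding DNA strand is GATCTTCTCGGGTCACCAACTTCTTATGCGGATCGCTCGAATACGACGGGTACATTTC. The template is its reverse complement.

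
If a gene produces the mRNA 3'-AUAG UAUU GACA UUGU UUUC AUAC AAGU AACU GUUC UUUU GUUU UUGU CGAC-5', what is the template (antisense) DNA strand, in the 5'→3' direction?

Written 5'→3' the mRNA is CAGCUGUUUUUGUUUUCUUGUCAAUGAACAUACUUUUGUUACAGUUAUGAUA, so the coding DNA strand is CAGCTGTTTTTGTTTTCTTGTCAATGAACATACTTTTGTTACAGTTATGATA. The template is its reverse complement.

5′-TATCATAACTGTAACAAAAGTATGTTCATTGACAAGAAAACAAAAACAGCTG-3′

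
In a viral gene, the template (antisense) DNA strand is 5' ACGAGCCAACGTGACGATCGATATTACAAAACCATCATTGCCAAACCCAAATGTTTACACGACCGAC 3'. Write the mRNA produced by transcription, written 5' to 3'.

5'-GUCGGUCGUGUAAACAUUUGGGUUUGGCAAUGAUGGUUUUGUAAUAUCGAUCGUCACGUUGGCUCGU-3'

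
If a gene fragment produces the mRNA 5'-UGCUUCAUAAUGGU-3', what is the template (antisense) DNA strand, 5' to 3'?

Replace U with T to get the coding DNA strand: TGCTTCATAATGGT. The template strand is its reverse complement (complement ACGAAGTATTACCA, then reverse).

5'-ACCATTATGAAGCA-3'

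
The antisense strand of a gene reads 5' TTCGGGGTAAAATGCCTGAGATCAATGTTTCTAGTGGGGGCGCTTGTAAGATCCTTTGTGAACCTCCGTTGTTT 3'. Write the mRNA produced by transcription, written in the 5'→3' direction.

RNA polymerase reads the template 3'→5' and synthesizes mRNA 5'→3' by base-pairing (A→U, T→A, G↔C). The complement of the template is AAGCCCCATTTTACGGACTCTAGTTACAAAGATCACCCCCGCGAACATTCTAGGAAACACTTGGAGGCAACAAA; antiparallel, so 5'→3' the coding strand is AAACAACGGAGGTTCACAAAGGATCTTACAAGCGCCCCCACTAGAAACATTGATCTCAGGCATTTTACCCCGAA. Replace T with U for the mRNA.

5'-AAACAACGGAGGUUCACAAAGGAUCUUACAAGCGCCCCCACUAGAAACAUUGAUCUCAGGCAUUUUACCCCGAA-3'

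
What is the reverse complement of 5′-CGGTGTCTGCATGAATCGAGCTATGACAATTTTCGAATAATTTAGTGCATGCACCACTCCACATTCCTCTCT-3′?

Reading the sequence 3'→5' and pairing each base (A↔T, G↔C) gives the reverse complement directly.

5'-AGAGAGGAATGTGGAGTGGTGCATGCACTAAATTATTCGAAAATTGTCATAGCTCGATTCATGCAGACACCG-3'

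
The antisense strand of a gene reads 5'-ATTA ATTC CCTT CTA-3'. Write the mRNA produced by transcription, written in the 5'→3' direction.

5′-UAGAAGGGAAUUAAU-3′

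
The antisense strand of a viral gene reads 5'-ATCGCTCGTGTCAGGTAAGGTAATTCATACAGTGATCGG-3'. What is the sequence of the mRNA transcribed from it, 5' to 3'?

The mRNA has the sequence of the coding strand (reverse complement of the template) with T→U. Reverse complement of ATCGCTCGTGTCAGGTAAGGTAATTCATACAGTGATCGG is CCGATCACTGTATGAATTACCTTACCTGACACGAGCGAT; then T→U.

5'-CCGAUCACUGUAUGAAUUACCUUACCUGACACGAGCGAU-3'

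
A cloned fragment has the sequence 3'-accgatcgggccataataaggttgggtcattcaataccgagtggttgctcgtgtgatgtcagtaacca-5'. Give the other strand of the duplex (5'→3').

5'-TGGCTAGCCCGGTATTATTCCAACCCAGTAAGTTATGGCTCACCAACGAGCACACTACAGTCATTGGT-3'

The strand is given 3'→5', so its complement runs 5'→3' in the same left-to-right order: pair each base A↔T, G↔C.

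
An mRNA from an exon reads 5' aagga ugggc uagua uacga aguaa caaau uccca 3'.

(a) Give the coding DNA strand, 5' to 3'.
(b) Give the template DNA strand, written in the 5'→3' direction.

(a) 5'-AAGGATGGGCTAGTATACGAAGTAACAAATTCCCA-3'
(b) 5'-TGGGAATTTGTTACTTCGTATACTAGCCCATCCTT-3'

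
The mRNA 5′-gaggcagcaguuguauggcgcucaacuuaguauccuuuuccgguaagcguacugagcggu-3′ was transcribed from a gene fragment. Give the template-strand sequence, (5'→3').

5'-ACCGCTCAGTACGCTTACCGGAAAAGGATACTAAGTTGAGCGCCATACAACTGCTGCCTC-3'

Replace U with T to get the coding DNA strand: GAGGCAGCAGTTGTATGGCGCTCAACTTAGTATCCTTTTCCGGTAAGCGTACTGAGCGGT. The template strand is its reverse complement (complement CTCCGTCGTCAACATACCGCGAGTTGAATCATAGGAAAAGGCCATTCGCATGACTCGCCA, then reverse).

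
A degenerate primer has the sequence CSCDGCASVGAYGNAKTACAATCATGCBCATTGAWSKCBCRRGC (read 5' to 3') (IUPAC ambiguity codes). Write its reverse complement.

Standard pairs A↔T, G↔C; ambiguity codes pair R↔Y, K↔M, W↔W, S↔S, B↔V, D↔H, N↔N. Complement (GSGHCGTSBCTRCNTMATGTTAGTACGVGTAACTWSMGVGYYCG), then reverse for 5'→3'.

5′-GCYYGVGMSWTCAATGVGCATGATTGTAMTNCRTCBSTGCHGSG-3′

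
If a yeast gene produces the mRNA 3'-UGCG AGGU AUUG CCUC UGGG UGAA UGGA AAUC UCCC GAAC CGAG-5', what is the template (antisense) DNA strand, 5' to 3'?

Written 5'→3' the mRNA is GAGCCAAGCCCUCUAAAGGUAAGUGGGUCUCCGUUAUGGAGCGU, so the coding DNA strand is GAGCCAAGCCCTCTAAAGGTAAGTGGGTCTCCGTTATGGAGCGT. The template is its reverse complement.

5'-ACGCTCCATAACGGAGACCCACTTACCTTTAGAGGGCTTGGCTC-3'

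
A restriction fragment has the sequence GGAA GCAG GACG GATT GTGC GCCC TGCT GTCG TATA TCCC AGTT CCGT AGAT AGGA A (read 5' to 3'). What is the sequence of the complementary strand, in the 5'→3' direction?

5'-TTCCTATCTACGGAACTGGGATATACGACAGCAGGGCGCACAATCCGTCCTGCTTCC-3'

Pairing A↔T and G↔C gives CCTTCGTCCTGCCTAACACGCGGGACGACAGCATATAGGGTCAAGGCATCTATCCTT, running 3'→5'. Reverse for the 5'→3' convention.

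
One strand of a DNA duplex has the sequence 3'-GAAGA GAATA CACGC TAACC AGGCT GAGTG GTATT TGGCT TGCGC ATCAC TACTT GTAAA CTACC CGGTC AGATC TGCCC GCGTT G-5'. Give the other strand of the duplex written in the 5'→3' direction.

5'-CTTCTCTTATGTGCGATTGGTCCGACTCACCATAAACCGAACGCGTAGTGATGAACATTTGATGGGCCAGTCTAGACGGGCGCAAC-3'

The strand is given 3'→5', so its complement runs 5'→3' in the same left-to-right order: pair each base A↔T, G↔C.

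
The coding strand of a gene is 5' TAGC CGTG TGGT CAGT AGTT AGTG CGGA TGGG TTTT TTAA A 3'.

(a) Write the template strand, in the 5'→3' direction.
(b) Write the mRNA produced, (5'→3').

(a) The template strand is the reverse complement of the coding strand: complement ATCGGCACACCAGTCATCAATCACGCCTACCCAAAAAATTT, then reverse.
(b) mRNA matches the coding strand with T→U.

(a) 5'-TTTAAAAAACCCATCCGCACTAACTACTGACCACACGGCTA-3'
(b) 5'-UAGCCGUGUGGUCAGUAGUUAGUGCGGAUGGGUUUUUUAAA-3'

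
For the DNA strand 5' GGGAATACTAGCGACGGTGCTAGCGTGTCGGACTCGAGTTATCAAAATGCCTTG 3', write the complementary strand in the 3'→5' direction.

3'-CCCTTATGATCGCTGCCACGATCGCACAGCCTGAGCTCAATAGTTTTACGGAAC-5'

Base-pairing A↔T, G↔C gives the complement. The complementary strand is antiparallel, so paired with a 5'→3' strand it runs 3'→5'.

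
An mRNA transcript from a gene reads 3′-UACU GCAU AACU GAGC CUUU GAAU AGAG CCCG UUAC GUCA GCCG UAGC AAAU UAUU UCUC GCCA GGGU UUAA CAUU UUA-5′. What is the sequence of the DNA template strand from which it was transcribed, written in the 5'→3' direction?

5'-ATGACGTATTGACTCGGAAACTTATCTCGGGCAATGCAGTCGGCATCGTTTAATAAAGAGCGGTCCCAAATTGTAAAAT-3'

Written 5'→3' the mRNA is AUUUUACAAUUUGGGACCGCUCUUUAUUAAACGAUGCCGACUGCAUUGCCCGAGAUAAGUUUCCGAGUCAAUACGUCAU, so the coding DNA strand is ATTTTACAATTTGGGACCGCTCTTTATTAAACGATGCCGACTGCATTGCCCGAGATAAGTTTCCGAGTCAATACGTCAT. The template is its reverse complement.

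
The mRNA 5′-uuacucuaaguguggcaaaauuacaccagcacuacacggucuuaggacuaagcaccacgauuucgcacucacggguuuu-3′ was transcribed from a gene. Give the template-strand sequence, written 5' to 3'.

Replace U with T to get the coding DNA strand: TTACTCTAAGTGTGGCAAAATTACACCAGCACTACACGGTCTTAGGACTAAGCACCACGATTTCGCACTCACGGGTTTT. The template strand is its reverse complement (complement AATGAGATTCACACCGTTTTAATGTGGTCGTGATGTGCCAGAATCCTGATTCGTGGTGCTAAAGCGTGAGTGCCCAAAA, then reverse).

5'-AAAACCCGTGAGTGCGAAATCGTGGTGCTTAGTCCTAAGACCGTGTAGTGCTGGTGTAATTTTGCCACACTTAGAGTAA-3'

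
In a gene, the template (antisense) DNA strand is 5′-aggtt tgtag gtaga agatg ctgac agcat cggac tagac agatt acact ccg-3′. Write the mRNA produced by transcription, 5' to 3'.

The mRNA has the sequence of the coding strand (reverse complement of the template) with T→U. Reverse complement of AGGTTTGTAGGTAGAAGATGCTGACAGCATCGGACTAGACAGATTACACTCCG is CGGAGTGTAATCTGTCTAGTCCGATGCTGTCAGCATCTTCTACCTACAAACCT; then T→U.

5'-CGGAGUGUAAUCUGUCUAGUCCGAUGCUGUCAGCAUCUUCUACCUACAAACCU-3'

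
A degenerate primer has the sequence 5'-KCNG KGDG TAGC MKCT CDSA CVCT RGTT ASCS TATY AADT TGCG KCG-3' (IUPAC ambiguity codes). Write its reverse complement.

Standard pairs A↔T, G↔C; ambiguity codes pair R↔Y, M↔K, S↔S, D↔H, V↔B, N↔N. Complement (MGNCMCHCATCGKMGAGHSTGBGAYCAATSGSATARTTHAACGCMGC), then reverse for 5'→3'.

5'-CGMCGCAAHTTRATASGSTAACYAGBGTSHGAGMKGCTACHCMCNGM-3'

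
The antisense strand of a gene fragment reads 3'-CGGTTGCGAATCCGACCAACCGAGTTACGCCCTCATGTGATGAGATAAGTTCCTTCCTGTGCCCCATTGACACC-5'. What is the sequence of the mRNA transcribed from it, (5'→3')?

Reading the template 3'→5' as shown, RNA polymerase pairs each base (A→U, T→A, G↔C) to build mRNA 5'→3' directly.

5'-GCCAACGCUUAGGCUGGUUGGCUCAAUGCGGGAGUACACUACUCUAUUCAAGGAAGGACACGGGGUAACUGUGG-3'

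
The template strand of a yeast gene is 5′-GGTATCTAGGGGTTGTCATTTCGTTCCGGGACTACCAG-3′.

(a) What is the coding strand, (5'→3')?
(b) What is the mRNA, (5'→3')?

(a) 5'-CTGGTAGTCCCGGAACGAAATGACAACCCCTAGATACC-3'
(b) 5′-CUGGUAGUCCCGGAACGAAAUGACAACCCCUAGAUACC-3′

(a) The coding strand is the reverse complement of the template: complement CCATAGATCCCCAACAGTAAAGCAAGGCCCTGATGGTC, then reverse.
(b) mRNA has the coding-strand sequence with T→U.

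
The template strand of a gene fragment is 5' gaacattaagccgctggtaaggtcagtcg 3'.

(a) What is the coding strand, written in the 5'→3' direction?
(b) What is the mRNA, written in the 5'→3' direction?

(a) The coding strand is the reverse complement of the template: complement CTTGTAATTCGGCGACCATTCCAGTCAGC, then reverse.
(b) mRNA has the coding-strand sequence with T→U.

(a) 5′-CGACTGACCTTACCAGCGGCTTAATGTTC-3′
(b) 5′-CGACUGACCUUACCAGCGGCUUAAUGUUC-3′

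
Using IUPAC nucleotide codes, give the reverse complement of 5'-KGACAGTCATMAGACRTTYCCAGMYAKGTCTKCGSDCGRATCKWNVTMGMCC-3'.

5′-GGKCKABNWMGATYCGHSCGMAGACMTRKCTGGRAAYGTCTKATGACTGTCM-3′

Standard pairs A↔T, G↔C; ambiguity codes pair R↔Y, M↔K, W↔W, S↔S, D↔H, V↔B, N↔N. Complement (MCTGTCAGTAKTCTGYAARGGTCKRTMCAGAMGCSHGCYTAGMWNBAKCKGG), then reverse for 5'→3'.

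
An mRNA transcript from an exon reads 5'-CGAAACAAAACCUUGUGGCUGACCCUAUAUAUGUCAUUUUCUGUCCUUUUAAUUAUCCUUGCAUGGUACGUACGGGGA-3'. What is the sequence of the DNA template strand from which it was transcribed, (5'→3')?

Replace U with T to get the coding DNA strand: CGAAACAAAACCTTGTGGCTGACCCTATATATGTCATTTTCTGTCCTTTTAATTATCCTTGCATGGTACGTACGGGGA. The template strand is its reverse complement (complement GCTTTGTTTTGGAACACCGACTGGGATATATACAGTAAAAGACAGGAAAATTAATAGGAACGTACCATGCATGCCCCT, then reverse).

5'-TCCCCGTACGTACCATGCAAGGATAATTAAAAGGACAGAAAATGACATATATAGGGTCAGCCACAAGGTTTTGTTTCG-3'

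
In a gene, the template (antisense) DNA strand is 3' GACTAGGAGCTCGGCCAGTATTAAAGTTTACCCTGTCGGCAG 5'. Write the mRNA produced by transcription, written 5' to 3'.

5'-CUGAUCCUCGAGCCGGUCAUAAUUUCAAAUGGGACAGCCGUC-3'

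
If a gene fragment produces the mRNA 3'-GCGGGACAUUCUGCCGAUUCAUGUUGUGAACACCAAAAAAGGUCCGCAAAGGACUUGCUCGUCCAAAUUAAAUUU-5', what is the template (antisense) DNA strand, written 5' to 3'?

5'-CGCCCTGTAAGACGGCTAAGTACAACACTTGTGGTTTTTTCCAGGCGTTTCCTGAACGAGCAGGTTTAATTTAAA-3'

Written 5'→3' the mRNA is UUUAAAUUAAACCUGCUCGUUCAGGAAACGCCUGGAAAAAACCACAAGUGUUGUACUUAGCCGUCUUACAGGGCG, so the coding DNA strand is TTTAAATTAAACCTGCTCGTTCAGGAAACGCCTGGAAAAAACCACAAGTGTTGTACTTAGCCGTCTTACAGGGCG. The template is its reverse complement.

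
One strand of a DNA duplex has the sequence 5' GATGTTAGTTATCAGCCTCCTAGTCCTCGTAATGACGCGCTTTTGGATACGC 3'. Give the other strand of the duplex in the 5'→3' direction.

5'-GCGTATCCAAAAGCGCGTCATTACGAGGACTAGGAGGCTGATAACTAACATC-3'

The complement of GATGTTAGTTATCAGCCTCCTAGTCCTCGTAATGACGCGCTTTTGGATACGC is CTACAATCAATAGTCGGAGGATCAGGAGCATTACTGCGCGAAAACCTATGCG (A↔T, G↔C). DNA strands are antiparallel, so the complementary strand runs 3'→5'; reversing gives the 5'→3' form.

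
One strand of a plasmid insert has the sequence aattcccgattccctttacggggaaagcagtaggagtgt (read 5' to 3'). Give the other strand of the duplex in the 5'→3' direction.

5'-ACACTCCTACTGCTTTCCCCGTAAAGGGAATCGGGAATT-3'

Pairing A↔T and G↔C gives TTAAGGGCTAAGGGAAATGCCCCTTTCGTCATCCTCACA, running 3'→5'. Reverse for the 5'→3' convention.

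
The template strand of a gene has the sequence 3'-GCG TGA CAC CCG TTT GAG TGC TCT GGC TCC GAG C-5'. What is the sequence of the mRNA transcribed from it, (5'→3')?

5'-CGCACUGUGGGCAAACUCACGAGACCGAGGCUCG-3'

Reading the template 3'→5' as shown, RNA polymerase pairs each base (A→U, T→A, G↔C) to build mRNA 5'→3' directly.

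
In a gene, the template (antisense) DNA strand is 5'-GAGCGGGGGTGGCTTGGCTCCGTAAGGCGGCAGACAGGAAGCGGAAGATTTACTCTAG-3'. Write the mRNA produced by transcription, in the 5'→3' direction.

5'-CUAGAGUAAAUCUUCCGCUUCCUGUCUGCCGCCUUACGGAGCCAAGCCACCCCCGCUC-3'

RNA polymerase reads the template 3'→5' and synthesizes mRNA 5'→3' by base-pairing (A→U, T→A, G↔C). The complement of the template is CTCGCCCCCACCGAACCGAGGCATTCCGCCGTCTGTCCTTCGCCTTCTAAATGAGATC; antiparallel, so 5'→3' the coding strand is CTAGAGTAAATCTTCCGCTTCCTGTCTGCCGCCTTACGGAGCCAAGCCACCCCCGCTC. Replace T with U for the mRNA.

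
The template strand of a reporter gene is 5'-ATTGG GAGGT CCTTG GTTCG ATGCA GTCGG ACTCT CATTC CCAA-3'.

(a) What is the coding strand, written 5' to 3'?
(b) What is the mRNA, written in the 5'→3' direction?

(a) 5'-TTGGGAATGAGAGTCCGACTGCATCGAACCAAGGACCTCCCAAT-3'
(b) 5′-UUGGGAAUGAGAGUCCGACUGCAUCGAACCAAGGACCUCCCAAU-3′

(a) The coding strand is the reverse complement of the template: complement TAACCCTCCAGGAACCAAGCTACGTCAGCCTGAGAGTAAGGGTT, then reverse.
(b) mRNA has the coding-strand sequence with T→U.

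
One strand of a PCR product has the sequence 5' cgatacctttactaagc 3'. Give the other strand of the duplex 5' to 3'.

5′-GCTTAGTAAAGGTATCG-3′

Pairing A↔T and G↔C gives GCTATGGAAATGATTCG, running 3'→5'. Reverse for the 5'→3' convention.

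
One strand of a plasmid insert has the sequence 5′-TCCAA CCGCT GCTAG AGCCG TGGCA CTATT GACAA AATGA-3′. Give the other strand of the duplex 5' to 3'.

5'-TCATTTTGTCAATAGTGCCACGGCTCTAGCAGCGGTTGGA-3'

The complement of TCCAACCGCTGCTAGAGCCGTGGCACTATTGACAAAATGA is AGGTTGGCGACGATCTCGGCACCGTGATAACTGTTTTACT (A↔T, G↔C). DNA strands are antiparallel, so the complementary strand runs 3'→5'; reversing gives the 5'→3' form.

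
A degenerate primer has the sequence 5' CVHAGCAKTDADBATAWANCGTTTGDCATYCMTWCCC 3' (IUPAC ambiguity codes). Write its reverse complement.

5′-GGGWAKGRATGHCAAACGNTWTATVHTHAMTGCTDBG-3′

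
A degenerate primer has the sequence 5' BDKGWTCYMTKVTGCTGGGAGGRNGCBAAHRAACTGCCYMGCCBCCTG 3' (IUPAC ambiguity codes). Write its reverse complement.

Standard pairs A↔T, G↔C; ambiguity codes pair R↔Y, M↔K, W↔W, B↔V, D↔H, N↔N. Complement (VHMCWAGRKAMBACGACCCTCCYNCGVTTDYTTGACGGRKCGGVGGAC), then reverse for 5'→3'.

5'-CAGGVGGCKRGGCAGTTYDTTVGCNYCCTCCCAGCABMAKRGAWCMHV-3'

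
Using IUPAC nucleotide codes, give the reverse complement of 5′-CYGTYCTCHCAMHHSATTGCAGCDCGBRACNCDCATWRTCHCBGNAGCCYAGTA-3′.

5′-TACTRGGCTNCVGDGAYWATGHGNGTYVCGHGCTGCAATSDDKTGDGAGRACRG-3′

Standard pairs A↔T, G↔C; ambiguity codes pair R↔Y, M↔K, W↔W, S↔S, B↔V, D↔H, N↔N. Complement (GRCARGAGDGTKDDSTAACGTCGHGCVYTGNGHGTAWYAGDGVCNTCGGRTCAT), then reverse for 5'→3'.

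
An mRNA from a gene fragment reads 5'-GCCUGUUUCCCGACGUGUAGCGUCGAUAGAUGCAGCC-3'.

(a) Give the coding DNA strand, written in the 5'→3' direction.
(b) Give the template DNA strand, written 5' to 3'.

(a) The coding strand matches the mRNA with U→T.
(b) The template strand is the reverse complement of the coding strand.

(a) 5'-GCCTGTTTCCCGACGTGTAGCGTCGATAGATGCAGCC-3'
(b) 5'-GGCTGCATCTATCGACGCTACACGTCGGGAAACAGGC-3'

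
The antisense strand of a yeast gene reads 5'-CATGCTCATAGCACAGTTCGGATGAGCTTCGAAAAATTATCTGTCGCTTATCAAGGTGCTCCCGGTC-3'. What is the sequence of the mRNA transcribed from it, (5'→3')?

The mRNA has the sequence of the coding strand (reverse complement of the template) with T→U. Reverse complement of CATGCTCATAGCACAGTTCGGATGAGCTTCGAAAAATTATCTGTCGCTTATCAAGGTGCTCCCGGTC is GACCGGGAGCACCTTGATAAGCGACAGATAATTTTTCGAAGCTCATCCGAACTGTGCTATGAGCATG; then T→U.

5'-GACCGGGAGCACCUUGAUAAGCGACAGAUAAUUUUUCGAAGCUCAUCCGAACUGUGCUAUGAGCAUG-3'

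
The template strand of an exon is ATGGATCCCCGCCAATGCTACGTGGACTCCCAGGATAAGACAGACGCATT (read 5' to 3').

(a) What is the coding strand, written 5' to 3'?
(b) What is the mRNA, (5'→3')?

(a) The coding strand is the reverse complement of the template: complement TACCTAGGGGCGGTTACGATGCACCTGAGGGTCCTATTCTGTCTGCGTAA, then reverse.
(b) mRNA has the coding-strand sequence with T→U.

(a) 5'-AATGCGTCTGTCTTATCCTGGGAGTCCACGTAGCATTGGCGGGGATCCAT-3'
(b) 5′-AAUGCGUCUGUCUUAUCCUGGGAGUCCACGUAGCAUUGGCGGGGAUCCAU-3′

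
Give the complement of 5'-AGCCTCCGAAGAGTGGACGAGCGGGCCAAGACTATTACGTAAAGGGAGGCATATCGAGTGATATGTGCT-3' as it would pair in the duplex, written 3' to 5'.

Base-pairing A↔T, G↔C gives the complement. The complementary strand is antiparallel, so paired with a 5'→3' strand it runs 3'→5'.

3′-TCGGAGGCTTCTCACCTGCTCGCCCGGTTCTGATAATGCATTTCCCTCCGTATAGCTCACTATACACGA-5′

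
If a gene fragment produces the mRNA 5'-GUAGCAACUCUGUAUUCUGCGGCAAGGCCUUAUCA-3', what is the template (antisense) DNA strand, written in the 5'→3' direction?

Replace U with T to get the coding DNA strand: GTAGCAACTCTGTATTCTGCGGCAAGGCCTTATCA. The template strand is its reverse complement (complement CATCGTTGAGACATAAGACGCCGTTCCGGAATAGT, then reverse).

5'-TGATAAGGCCTTGCCGCAGAATACAGAGTTGCTAC-3'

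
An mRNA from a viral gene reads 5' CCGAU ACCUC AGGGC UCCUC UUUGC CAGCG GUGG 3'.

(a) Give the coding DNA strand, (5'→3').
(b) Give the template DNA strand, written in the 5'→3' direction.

(a) 5′-CCGATACCTCAGGGCTCCTCTTTGCCAGCGGTGG-3′
(b) 5′-CCACCGCTGGCAAAGAGGAGCCCTGAGGTATCGG-3′

(a) The coding strand matches the mRNA with U→T.
(b) The template strand is the reverse complement of the coding strand.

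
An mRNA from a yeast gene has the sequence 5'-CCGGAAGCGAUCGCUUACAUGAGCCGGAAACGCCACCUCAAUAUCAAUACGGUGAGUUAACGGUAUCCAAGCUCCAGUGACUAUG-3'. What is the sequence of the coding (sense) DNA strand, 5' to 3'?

5'-CCGGAAGCGATCGCTTACATGAGCCGGAAACGCCACCTCAATATCAATACGGTGAGTTAACGGTATCCAAGCTCCAGTGACTATG-3'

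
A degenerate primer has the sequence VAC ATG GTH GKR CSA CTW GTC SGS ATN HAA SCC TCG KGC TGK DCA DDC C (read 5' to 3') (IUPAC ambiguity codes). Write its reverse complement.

Standard pairs A↔T, G↔C; ambiguity codes pair R↔Y, K↔M, W↔W, S↔S, D↔H, V↔B, N↔N. Complement (BTGTACCADCMYGSTGAWCAGSCSTANDTTSGGAGCMCGACMHGTHHGG), then reverse for 5'→3'.

5′-GGHHTGHMCAGCMCGAGGSTTDNATSCSGACWAGTSGYMCDACCATGTB-3′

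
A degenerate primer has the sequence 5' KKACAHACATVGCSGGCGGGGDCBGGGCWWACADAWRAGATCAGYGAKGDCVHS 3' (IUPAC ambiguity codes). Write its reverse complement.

5'-SDBGHCMTCRCTGATCTYWTHTGTWWGCCCVGHCCCCGCCSGCBATGTDTGTMM-3'

Standard pairs A↔T, G↔C; ambiguity codes pair R↔Y, K↔M, W↔W, S↔S, B↔V, D↔H. Complement (MMTGTDTGTABCGSCCGCCCCHGVCCCGWWTGTHTWYTCTAGTCRCTMCHGBDS), then reverse for 5'→3'.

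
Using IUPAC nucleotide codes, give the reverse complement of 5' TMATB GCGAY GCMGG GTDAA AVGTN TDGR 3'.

Standard pairs A↔T, G↔C; ambiguity codes pair R↔Y, M↔K, B↔V, D↔H, N↔N. Complement (AKTAVCGCTRCGKCCCAHTTTBCANAHCY), then reverse for 5'→3'.

5'-YCHANACBTTTHACCCKGCRTCGCVATKA-3'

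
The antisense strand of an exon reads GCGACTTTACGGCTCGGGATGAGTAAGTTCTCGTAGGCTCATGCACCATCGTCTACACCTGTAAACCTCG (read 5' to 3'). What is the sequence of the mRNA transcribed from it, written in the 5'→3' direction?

RNA polymerase reads the template 3'→5' and synthesizes mRNA 5'→3' by base-pairing (A→U, T→A, G↔C). The complement of the template is CGCTGAAATGCCGAGCCCTACTCATTCAAGAGCATCCGAGTACGTGGTAGCAGATGTGGACATTTGGAGC; antiparallel, so 5'→3' the coding strand is CGAGGTTTACAGGTGTAGACGATGGTGCATGAGCCTACGAGAACTTACTCATCCCGAGCCGTAAAGTCGC. Replace T with U for the mRNA.

5'-CGAGGUUUACAGGUGUAGACGAUGGUGCAUGAGCCUACGAGAACUUACUCAUCCCGAGCCGUAAAGUCGC-3'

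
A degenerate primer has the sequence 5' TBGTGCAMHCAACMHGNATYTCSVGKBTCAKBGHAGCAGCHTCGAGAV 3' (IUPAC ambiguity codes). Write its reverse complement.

5'-BTCTCGADGCTGCTDCVMTGAVMCBSGARATNCDKGTTGDKTGCACVA-3'

Standard pairs A↔T, G↔C; ambiguity codes pair Y↔R, M↔K, S↔S, B↔V, H↔D, N↔N. Complement (AVCACGTKDGTTGKDCNTARAGSBCMVAGTMVCDTCGTCGDAGCTCTB), then reverse for 5'→3'.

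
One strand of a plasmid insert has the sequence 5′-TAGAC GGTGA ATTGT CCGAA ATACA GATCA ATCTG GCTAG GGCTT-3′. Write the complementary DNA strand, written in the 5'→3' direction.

5'-AAGCCCTAGCCAGATTGATCTGTATTTCGGACAATTCACCGTCTA-3'

Pairing A↔T and G↔C gives ATCTGCCACTTAACAGGCTTTATGTCTAGTTAGACCGATCCCGAA, running 3'→5'. Reverse for the 5'→3' convention.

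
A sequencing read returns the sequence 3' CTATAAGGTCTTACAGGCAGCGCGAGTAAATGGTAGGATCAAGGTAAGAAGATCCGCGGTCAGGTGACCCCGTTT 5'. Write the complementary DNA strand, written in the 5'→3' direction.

The strand is given 3'→5', so its complement runs 5'→3' in the same left-to-right order: pair each base A↔T, G↔C.

5'-GATATTCCAGAATGTCCGTCGCGCTCATTTACCATCCTAGTTCCATTCTTCTAGGCGCCAGTCCACTGGGGCAAA-3'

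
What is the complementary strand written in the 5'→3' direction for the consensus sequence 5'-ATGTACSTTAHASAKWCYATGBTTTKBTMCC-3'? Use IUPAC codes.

5'-GGKAVMAAAVCATRGWMTSTDTAASGTACAT-3'

Standard pairs A↔T, G↔C; ambiguity codes pair Y↔R, M↔K, W↔W, S↔S, B↔V, H↔D. Complement (TACATGSAATDTSTMWGRTACVAAAMVAKGG), then reverse for 5'→3'.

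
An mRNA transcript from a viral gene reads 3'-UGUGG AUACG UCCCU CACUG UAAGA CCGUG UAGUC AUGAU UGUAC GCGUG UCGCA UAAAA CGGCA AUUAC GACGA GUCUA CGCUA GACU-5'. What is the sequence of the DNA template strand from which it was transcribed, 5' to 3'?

5'-ACACCTATGCAGGGAGTGACATTCTGGCACATCAGTACTAACATGCGCACAGCGTATTTTGCCGTTAATGCTGCTCAGATGCGATCTGA-3'

Written 5'→3' the mRNA is UCAGAUCGCAUCUGAGCAGCAUUAACGGCAAAAUACGCUGUGCGCAUGUUAGUACUGAUGUGCCAGAAUGUCACUCCCUGCAUAGGUGU, so the coding DNA strand is TCAGATCGCATCTGAGCAGCATTAACGGCAAAATACGCTGTGCGCATGTTAGTACTGATGTGCCAGAATGTCACTCCCTGCATAGGTGT. The template is its reverse complement.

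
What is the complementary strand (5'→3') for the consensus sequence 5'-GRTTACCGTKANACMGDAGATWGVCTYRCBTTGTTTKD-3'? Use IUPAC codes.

Standard pairs A↔T, G↔C; ambiguity codes pair R↔Y, M↔K, W↔W, B↔V, D↔H, N↔N. Complement (CYAATGGCAMTNTGKCHTCTAWCBGARYGVAACAAAMH), then reverse for 5'→3'.

5'-HMAAACAAVGYRAGBCWATCTHCKGTNTMACGGTAAYC-3'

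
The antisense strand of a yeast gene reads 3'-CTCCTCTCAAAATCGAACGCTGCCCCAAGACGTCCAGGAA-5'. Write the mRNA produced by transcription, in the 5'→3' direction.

5'-GAGGAGAGUUUUAGCUUGCGACGGGGUUCUGCAGGUCCUU-3'

Reading the template 3'→5' as shown, RNA polymerase pairs each base (A→U, T→A, G↔C) to build mRNA 5'→3' directly.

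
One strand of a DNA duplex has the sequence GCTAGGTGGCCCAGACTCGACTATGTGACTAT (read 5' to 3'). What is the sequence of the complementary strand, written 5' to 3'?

The complement of GCTAGGTGGCCCAGACTCGACTATGTGACTAT is CGATCCACCGGGTCTGAGCTGATACACTGATA (A↔T, G↔C). DNA strands are antiparallel, so the complementary strand runs 3'→5'; reversing gives the 5'→3' form.

5′-ATAGTCACATAGTCGAGTCTGGGCCACCTAGC-3′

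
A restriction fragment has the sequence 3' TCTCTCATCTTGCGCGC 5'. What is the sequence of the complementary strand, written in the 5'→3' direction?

The strand is given 3'→5', so its complement runs 5'→3' in the same left-to-right order: pair each base A↔T, G↔C.

5′-AGAGAGTAGAACGCGCG-3′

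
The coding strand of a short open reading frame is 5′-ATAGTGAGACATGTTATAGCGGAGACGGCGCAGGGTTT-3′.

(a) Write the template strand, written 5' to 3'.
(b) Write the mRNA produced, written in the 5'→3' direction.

(a) 5'-AAACCCTGCGCCGTCTCCGCTATAACATGTCTCACTAT-3'
(b) 5'-AUAGUGAGACAUGUUAUAGCGGAGACGGCGCAGGGUUU-3'

(a) The template strand is the reverse complement of the coding strand: complement TATCACTCTGTACAATATCGCCTCTGCCGCGTCCCAAA, then reverse.
(b) mRNA matches the coding strand with T→U.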